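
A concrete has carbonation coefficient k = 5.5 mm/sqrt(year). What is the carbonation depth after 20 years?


depth = k * sqrt(t)
= 5.5 * sqrt(20)
= 24.6 mm

24.6


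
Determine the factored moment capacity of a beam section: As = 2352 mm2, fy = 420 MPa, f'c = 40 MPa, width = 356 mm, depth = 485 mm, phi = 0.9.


a = As * fy / (0.85 * f'c * b)
= 2352 * 420 / (0.85 * 40 * 356)
= 81.6127 mm
Mn = As * fy * (d - a/2) / 10^6
= 438.7923 kN-m
phi*Mn = 0.9 * 438.7923 = 394.91 kN-m

394.91


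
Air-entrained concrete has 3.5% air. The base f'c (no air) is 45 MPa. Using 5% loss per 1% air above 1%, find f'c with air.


Strength loss = (3.5 - 1) * 5 = 12.5%
f'c = 45 * (1 - 12.5/100)
= 39.38 MPa

39.38


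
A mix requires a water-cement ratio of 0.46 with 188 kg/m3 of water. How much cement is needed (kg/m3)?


Cement = water / (w/c)
= 188 / 0.46
= 408.7 kg/m3

408.7


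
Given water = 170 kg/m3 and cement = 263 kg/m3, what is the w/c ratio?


w/c = water / cement
w/c = 170 / 263 = 0.646

0.646


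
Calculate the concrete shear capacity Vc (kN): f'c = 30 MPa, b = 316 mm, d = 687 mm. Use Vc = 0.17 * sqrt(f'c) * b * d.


Vc = 0.17 * sqrt(30) * 316 * 687 / 1000
= 202.14 kN

202.14


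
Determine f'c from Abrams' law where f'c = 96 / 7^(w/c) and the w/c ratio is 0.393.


f'c = 96 / 7^0.393
= 96 / 2.148
= 44.68 MPa

44.68


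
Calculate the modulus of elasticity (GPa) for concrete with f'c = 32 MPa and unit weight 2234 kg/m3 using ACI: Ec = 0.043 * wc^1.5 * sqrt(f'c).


Ec = 0.043 * 2234^1.5 * sqrt(32) / 1000
= 25.68 GPa

25.68


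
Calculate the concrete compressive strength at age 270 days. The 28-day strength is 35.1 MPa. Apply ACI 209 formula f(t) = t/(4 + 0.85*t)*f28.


f(270) = 270 / (4 + 0.85 * 270) * 35.1
= 270 / 233.5 * 35.1
= 40.59 MPa

40.59


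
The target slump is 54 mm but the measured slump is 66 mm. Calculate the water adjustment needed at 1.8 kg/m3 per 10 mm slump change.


Difference = 54 - 66 = -12 mm
Water adjustment = -12 * 1.8 / 10 = -2.2 kg/m3

-2.2


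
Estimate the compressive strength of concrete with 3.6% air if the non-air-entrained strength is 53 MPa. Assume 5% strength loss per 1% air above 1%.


Strength loss = (3.6 - 1) * 5 = 13.0%
f'c = 53 * (1 - 13.0/100)
= 46.11 MPa

46.11


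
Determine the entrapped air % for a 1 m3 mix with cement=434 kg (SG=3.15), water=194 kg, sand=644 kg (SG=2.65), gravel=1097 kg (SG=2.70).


Vol cement = 434 / (3.15 * 1000) = 0.137778 m3
Vol water = 194 / 1000 = 0.194 m3
Vol sand = 644 / (2.65 * 1000) = 0.243019 m3
Vol gravel = 1097 / (2.70 * 1000) = 0.406296 m3
Total solid + water volume = 0.981093 m3
Air = (1 - 0.981093) * 100 = 1.89%

1.89


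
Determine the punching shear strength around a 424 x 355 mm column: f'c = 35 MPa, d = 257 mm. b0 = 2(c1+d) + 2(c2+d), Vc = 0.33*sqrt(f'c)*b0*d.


b0 = 2*(424 + 257) + 2*(355 + 257) = 2586 mm
Vc = 0.33 * sqrt(35) * 2586 * 257 / 1000
= 1297.51 kN

1297.51


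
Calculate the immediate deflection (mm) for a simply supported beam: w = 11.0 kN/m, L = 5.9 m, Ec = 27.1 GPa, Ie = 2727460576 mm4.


Convert: L = 5.9 m = 5900 mm, Ec = 27.1 GPa = 27100 MPa
delta = 5 * 11.0 * 5900^4 / (384 * 27100 * 2727460576)
= 2.35 mm

2.35


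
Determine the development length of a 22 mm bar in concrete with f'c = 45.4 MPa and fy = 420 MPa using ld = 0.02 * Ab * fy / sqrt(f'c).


Ab = pi * 22^2 / 4 = 380.133 mm2
ld = 0.02 * 380.133 * 420 / sqrt(45.4)
= 473.9 mm

473.9


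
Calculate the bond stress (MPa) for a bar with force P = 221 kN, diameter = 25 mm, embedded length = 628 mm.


u = P / (pi * db * ld)
= 221 * 1000 / (pi * 25 * 628)
= 4.481 MPa

4.481


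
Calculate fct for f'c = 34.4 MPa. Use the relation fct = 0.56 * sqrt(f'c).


fct = 0.56 * sqrt(34.4)
= 0.56 * 5.865
= 3.284 MPa

3.284


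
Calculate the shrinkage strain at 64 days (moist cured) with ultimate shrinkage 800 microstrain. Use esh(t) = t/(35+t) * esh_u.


esh(64) = 64 / (35 + 64) * 800
= 64 / 99 * 800
= 517.2 microstrain

517.2


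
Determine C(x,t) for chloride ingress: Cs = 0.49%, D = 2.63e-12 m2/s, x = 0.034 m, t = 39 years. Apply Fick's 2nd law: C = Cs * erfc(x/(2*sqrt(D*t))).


t_seconds = 39 * 365.25 * 24 * 3600 = 1230746400.0 s
arg = 0.034 / (2 * sqrt(2.63e-12 * 1230746400.0))
= 0.2988
erfc(0.2988) = 0.6726
C = 0.49 * 0.6726 = 0.3296%

0.3296


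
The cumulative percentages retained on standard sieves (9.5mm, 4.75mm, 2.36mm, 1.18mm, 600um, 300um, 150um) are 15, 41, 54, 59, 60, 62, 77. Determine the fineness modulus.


FM = sum(cumulative % retained) / 100
= 368 / 100
= 3.68

3.68


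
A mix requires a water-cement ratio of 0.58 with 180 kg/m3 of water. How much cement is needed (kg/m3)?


Cement = water / (w/c)
= 180 / 0.58
= 310.3 kg/m3

310.3


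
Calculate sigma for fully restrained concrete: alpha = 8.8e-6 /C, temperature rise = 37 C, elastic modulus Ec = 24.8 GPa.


sigma = alpha * dT * Ec
= 8.8e-6 * 37 * 24.8 * 1000
= 8.075 MPa

8.075


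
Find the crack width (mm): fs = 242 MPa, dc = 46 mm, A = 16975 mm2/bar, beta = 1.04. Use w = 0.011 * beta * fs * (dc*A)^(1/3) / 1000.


w = 0.011 * beta * fs * (dc * A)^(1/3) / 1000
= 0.011 * 1.04 * 242 * (46 * 16975)^(1/3) / 1000
= 0.255 mm

0.255


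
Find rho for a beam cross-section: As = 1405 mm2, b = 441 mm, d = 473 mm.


rho = As / (b * d)
= 1405 / (441 * 473)
= 0.0067

0.0067


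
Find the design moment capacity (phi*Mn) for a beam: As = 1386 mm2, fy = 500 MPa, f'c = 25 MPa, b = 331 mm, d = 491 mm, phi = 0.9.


a = As * fy / (0.85 * f'c * b)
= 1386 * 500 / (0.85 * 25 * 331)
= 98.525 mm
Mn = As * fy * (d - a/2) / 10^6
= 306.1241 kN-m
phi*Mn = 0.9 * 306.1241 = 275.51 kN-m

275.51


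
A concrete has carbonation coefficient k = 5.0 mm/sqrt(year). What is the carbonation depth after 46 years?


depth = k * sqrt(t)
= 5.0 * sqrt(46)
= 33.91 mm

33.91


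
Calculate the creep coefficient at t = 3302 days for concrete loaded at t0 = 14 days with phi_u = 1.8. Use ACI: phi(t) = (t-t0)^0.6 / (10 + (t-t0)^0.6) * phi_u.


dt = 3302 - 14 = 3288
phi = 3288^0.6 / (10 + 3288^0.6) * 1.8
= 1.67

1.67


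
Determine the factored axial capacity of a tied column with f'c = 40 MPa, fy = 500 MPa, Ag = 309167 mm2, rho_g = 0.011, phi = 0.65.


Ast = rho * Ag = 0.011 * 309167 = 3400.837 mm2
phi*Pn = 0.65 * 0.80 * (0.85 * 40 * (309167 - 3400.837) + 500 * 3400.837) / 1000
= 6290.16 kN

6290.16


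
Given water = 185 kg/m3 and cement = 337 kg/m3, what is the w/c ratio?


w/c = water / cement
w/c = 185 / 337 = 0.549

0.549


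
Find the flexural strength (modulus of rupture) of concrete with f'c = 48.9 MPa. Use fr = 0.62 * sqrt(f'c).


fr = 0.62 * sqrt(48.9)
= 4.336 MPa

4.336


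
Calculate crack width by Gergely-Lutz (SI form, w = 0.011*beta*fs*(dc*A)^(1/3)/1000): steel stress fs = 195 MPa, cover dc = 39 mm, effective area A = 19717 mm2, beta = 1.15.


w = 0.011 * beta * fs * (dc * A)^(1/3) / 1000
= 0.011 * 1.15 * 195 * (39 * 19717)^(1/3) / 1000
= 0.226 mm

0.226


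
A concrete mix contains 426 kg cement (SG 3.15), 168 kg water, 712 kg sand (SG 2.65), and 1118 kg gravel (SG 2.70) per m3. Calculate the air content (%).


Vol cement = 426 / (3.15 * 1000) = 0.135238 m3
Vol water = 168 / 1000 = 0.168 m3
Vol sand = 712 / (2.65 * 1000) = 0.268679 m3
Vol gravel = 1118 / (2.70 * 1000) = 0.414074 m3
Total solid + water volume = 0.985991 m3
Air = (1 - 0.985991) * 100 = 1.4%

1.4


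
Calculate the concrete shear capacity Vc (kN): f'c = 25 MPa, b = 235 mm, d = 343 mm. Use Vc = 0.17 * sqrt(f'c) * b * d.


Vc = 0.17 * sqrt(25) * 235 * 343 / 1000
= 68.51 kN

68.51


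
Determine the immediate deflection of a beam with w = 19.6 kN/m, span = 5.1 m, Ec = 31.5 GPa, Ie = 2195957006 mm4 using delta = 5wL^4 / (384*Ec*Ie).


Convert: L = 5.1 m = 5100 mm, Ec = 31.5 GPa = 31500 MPa
delta = 5 * 19.6 * 5100^4 / (384 * 31500 * 2195957006)
= 2.5 mm

2.5


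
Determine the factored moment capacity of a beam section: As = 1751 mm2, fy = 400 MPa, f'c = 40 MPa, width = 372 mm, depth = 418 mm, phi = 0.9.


a = As * fy / (0.85 * f'c * b)
= 1751 * 400 / (0.85 * 40 * 372)
= 55.3763 mm
Mn = As * fy * (d - a/2) / 10^6
= 273.3744 kN-m
phi*Mn = 0.9 * 273.3744 = 246.04 kN-m

246.04


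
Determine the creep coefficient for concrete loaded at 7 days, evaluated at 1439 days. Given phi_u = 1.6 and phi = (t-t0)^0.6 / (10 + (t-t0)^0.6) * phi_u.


dt = 1439 - 7 = 1432
phi = 1432^0.6 / (10 + 1432^0.6) * 1.6
= 1.419

1.419


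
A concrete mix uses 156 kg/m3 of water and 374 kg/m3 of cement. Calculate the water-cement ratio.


w/c = water / cement
w/c = 156 / 374 = 0.417

0.417


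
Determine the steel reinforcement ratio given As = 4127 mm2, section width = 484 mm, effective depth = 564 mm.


rho = As / (b * d)
= 4127 / (484 * 564)
= 0.0151

0.0151


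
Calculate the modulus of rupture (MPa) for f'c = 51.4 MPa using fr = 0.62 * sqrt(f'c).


fr = 0.62 * sqrt(51.4)
= 4.445 MPa

4.445


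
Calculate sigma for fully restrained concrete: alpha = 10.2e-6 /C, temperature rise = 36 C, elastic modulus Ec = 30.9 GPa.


sigma = alpha * dT * Ec
= 10.2e-6 * 36 * 30.9 * 1000
= 11.346 MPa

11.346


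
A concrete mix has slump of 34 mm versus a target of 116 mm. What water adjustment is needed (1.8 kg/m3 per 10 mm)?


Difference = 116 - 34 = 82 mm
Water adjustment = 82 * 1.8 / 10 = 14.8 kg/m3

14.8


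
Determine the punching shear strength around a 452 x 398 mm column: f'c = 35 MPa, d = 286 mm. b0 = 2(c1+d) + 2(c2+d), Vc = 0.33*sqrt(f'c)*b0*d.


b0 = 2*(452 + 286) + 2*(398 + 286) = 2844 mm
Vc = 0.33 * sqrt(35) * 2844 * 286 / 1000
= 1587.97 kN

1587.97


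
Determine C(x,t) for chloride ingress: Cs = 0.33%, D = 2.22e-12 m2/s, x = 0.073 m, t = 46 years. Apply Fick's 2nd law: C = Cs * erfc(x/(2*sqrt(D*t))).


t_seconds = 46 * 365.25 * 24 * 3600 = 1451649600.0 s
arg = 0.073 / (2 * sqrt(2.22e-12 * 1451649600.0))
= 0.643
erfc(0.643) = 0.3632
C = 0.33 * 0.3632 = 0.1199%

0.1199


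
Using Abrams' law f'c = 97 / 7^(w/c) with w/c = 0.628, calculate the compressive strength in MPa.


f'c = 97 / 7^0.628
= 97 / 3.394
= 28.58 MPa

28.58


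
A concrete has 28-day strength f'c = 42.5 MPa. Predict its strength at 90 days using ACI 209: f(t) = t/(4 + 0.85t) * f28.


f(90) = 90 / (4 + 0.85 * 90) * 42.5
= 90 / 80.5 * 42.5
= 47.52 MPa

47.52


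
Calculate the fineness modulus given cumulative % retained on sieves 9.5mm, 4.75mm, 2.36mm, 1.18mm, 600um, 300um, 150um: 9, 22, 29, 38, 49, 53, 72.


FM = sum(cumulative % retained) / 100
= 272 / 100
= 2.72

2.72


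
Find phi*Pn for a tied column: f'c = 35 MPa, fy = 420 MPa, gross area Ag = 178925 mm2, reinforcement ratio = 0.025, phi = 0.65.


Ast = rho * Ag = 0.025 * 178925 = 4473.125 mm2
phi*Pn = 0.65 * 0.80 * (0.85 * 35 * (178925 - 4473.125) + 420 * 4473.125) / 1000
= 3675.7 kN

3675.7


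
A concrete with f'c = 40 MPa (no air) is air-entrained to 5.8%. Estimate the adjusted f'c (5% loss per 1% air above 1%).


Strength loss = (5.8 - 1) * 5 = 24.0%
f'c = 40 * (1 - 24.0/100)
= 30.4 MPa

30.4


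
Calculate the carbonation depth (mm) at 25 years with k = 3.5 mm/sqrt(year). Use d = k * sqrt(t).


depth = k * sqrt(t)
= 3.5 * sqrt(25)
= 17.5 mm

17.5


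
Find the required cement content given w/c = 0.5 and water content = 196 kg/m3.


Cement = water / (w/c)
= 196 / 0.5
= 392.0 kg/m3

392.0


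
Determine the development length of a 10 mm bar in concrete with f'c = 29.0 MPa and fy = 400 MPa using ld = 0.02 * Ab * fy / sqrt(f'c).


Ab = pi * 10^2 / 4 = 78.54 mm2
ld = 0.02 * 78.54 * 400 / sqrt(29.0)
= 116.7 mm

116.7


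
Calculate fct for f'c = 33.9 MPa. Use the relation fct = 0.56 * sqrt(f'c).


fct = 0.56 * sqrt(33.9)
= 0.56 * 5.822
= 3.261 MPa

3.261


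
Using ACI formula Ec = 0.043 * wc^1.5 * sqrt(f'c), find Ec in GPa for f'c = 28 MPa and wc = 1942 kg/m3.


Ec = 0.043 * 1942^1.5 * sqrt(28) / 1000
= 19.47 GPa

19.47


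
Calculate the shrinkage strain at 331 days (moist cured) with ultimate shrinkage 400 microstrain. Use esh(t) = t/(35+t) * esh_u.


esh(331) = 331 / (35 + 331) * 400
= 331 / 366 * 400
= 361.7 microstrain

361.7


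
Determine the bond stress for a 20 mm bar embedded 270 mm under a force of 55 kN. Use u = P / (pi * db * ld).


u = P / (pi * db * ld)
= 55 * 1000 / (pi * 20 * 270)
= 3.242 MPa

3.242


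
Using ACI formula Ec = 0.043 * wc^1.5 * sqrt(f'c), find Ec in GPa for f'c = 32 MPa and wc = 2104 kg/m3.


Ec = 0.043 * 2104^1.5 * sqrt(32) / 1000
= 23.48 GPa

23.48


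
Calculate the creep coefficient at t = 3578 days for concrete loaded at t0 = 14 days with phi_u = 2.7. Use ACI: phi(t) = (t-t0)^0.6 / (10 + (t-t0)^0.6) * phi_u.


dt = 3578 - 14 = 3564
phi = 3564^0.6 / (10 + 3564^0.6) * 2.7
= 2.514

2.514


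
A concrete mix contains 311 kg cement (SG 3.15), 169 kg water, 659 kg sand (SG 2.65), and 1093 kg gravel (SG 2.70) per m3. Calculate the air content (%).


Vol cement = 311 / (3.15 * 1000) = 0.09873 m3
Vol water = 169 / 1000 = 0.169 m3
Vol sand = 659 / (2.65 * 1000) = 0.248679 m3
Vol gravel = 1093 / (2.70 * 1000) = 0.404815 m3
Total solid + water volume = 0.921224 m3
Air = (1 - 0.921224) * 100 = 7.88%

7.88


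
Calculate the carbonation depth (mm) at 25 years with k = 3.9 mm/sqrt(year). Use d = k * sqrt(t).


depth = k * sqrt(t)
= 3.9 * sqrt(25)
= 19.5 mm

19.5


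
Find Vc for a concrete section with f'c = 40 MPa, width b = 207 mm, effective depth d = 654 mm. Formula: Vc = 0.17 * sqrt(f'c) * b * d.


Vc = 0.17 * sqrt(40) * 207 * 654 / 1000
= 145.55 kN

145.55


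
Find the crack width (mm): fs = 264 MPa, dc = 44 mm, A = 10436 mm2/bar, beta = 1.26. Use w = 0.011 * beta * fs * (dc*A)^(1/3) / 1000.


w = 0.011 * beta * fs * (dc * A)^(1/3) / 1000
= 0.011 * 1.26 * 264 * (44 * 10436)^(1/3) / 1000
= 0.282 mm

0.282


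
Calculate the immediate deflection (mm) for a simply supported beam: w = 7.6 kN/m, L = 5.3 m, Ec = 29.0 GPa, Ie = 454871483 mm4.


Convert: L = 5.3 m = 5300 mm, Ec = 29.0 GPa = 29000 MPa
delta = 5 * 7.6 * 5300^4 / (384 * 29000 * 454871483)
= 5.92 mm

5.92


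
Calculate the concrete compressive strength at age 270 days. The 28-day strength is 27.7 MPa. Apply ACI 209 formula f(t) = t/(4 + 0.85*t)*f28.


f(270) = 270 / (4 + 0.85 * 270) * 27.7
= 270 / 233.5 * 27.7
= 32.03 MPa

32.03


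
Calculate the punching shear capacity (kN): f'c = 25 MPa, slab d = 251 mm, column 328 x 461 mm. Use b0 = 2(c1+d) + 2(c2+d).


b0 = 2*(328 + 251) + 2*(461 + 251) = 2582 mm
Vc = 0.33 * sqrt(25) * 2582 * 251 / 1000
= 1069.34 kN

1069.34


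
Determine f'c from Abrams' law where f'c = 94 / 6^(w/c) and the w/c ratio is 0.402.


f'c = 94 / 6^0.402
= 94 / 2.055
= 45.74 MPa

45.74


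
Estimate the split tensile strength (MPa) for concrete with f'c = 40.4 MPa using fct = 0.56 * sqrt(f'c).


fct = 0.56 * sqrt(40.4)
= 0.56 * 6.356
= 3.559 MPa

3.559


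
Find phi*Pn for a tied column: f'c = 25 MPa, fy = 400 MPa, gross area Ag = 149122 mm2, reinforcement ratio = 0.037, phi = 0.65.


Ast = rho * Ag = 0.037 * 149122 = 5517.514 mm2
phi*Pn = 0.65 * 0.80 * (0.85 * 25 * (149122 - 5517.514) + 400 * 5517.514) / 1000
= 2734.47 kN

2734.47


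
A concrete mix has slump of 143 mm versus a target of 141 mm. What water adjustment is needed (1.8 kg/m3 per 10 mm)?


Difference = 141 - 143 = -2 mm
Water adjustment = -2 * 1.8 / 10 = -0.4 kg/m3

-0.4


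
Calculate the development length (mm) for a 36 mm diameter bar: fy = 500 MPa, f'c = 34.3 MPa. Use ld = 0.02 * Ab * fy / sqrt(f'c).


Ab = pi * 36^2 / 4 = 1017.876 mm2
ld = 0.02 * 1017.876 * 500 / sqrt(34.3)
= 1738.0 mm

1738.0


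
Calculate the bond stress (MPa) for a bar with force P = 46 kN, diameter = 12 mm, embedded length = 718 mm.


u = P / (pi * db * ld)
= 46 * 1000 / (pi * 12 * 718)
= 1.699 MPa

1.699


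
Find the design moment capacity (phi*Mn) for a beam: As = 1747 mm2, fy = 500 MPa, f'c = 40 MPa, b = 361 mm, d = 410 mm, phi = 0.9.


a = As * fy / (0.85 * f'c * b)
= 1747 * 500 / (0.85 * 40 * 361)
= 71.1667 mm
Mn = As * fy * (d - a/2) / 10^6
= 327.0529 kN-m
phi*Mn = 0.9 * 327.0529 = 294.35 kN-m

294.35


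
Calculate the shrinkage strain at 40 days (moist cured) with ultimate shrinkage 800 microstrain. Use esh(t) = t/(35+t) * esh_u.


esh(40) = 40 / (35 + 40) * 800
= 40 / 75 * 800
= 426.7 microstrain

426.7


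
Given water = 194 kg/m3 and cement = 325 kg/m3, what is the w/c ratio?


w/c = water / cement
w/c = 194 / 325 = 0.597

0.597


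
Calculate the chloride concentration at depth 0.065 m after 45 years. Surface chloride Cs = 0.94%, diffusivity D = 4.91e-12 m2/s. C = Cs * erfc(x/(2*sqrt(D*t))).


t_seconds = 45 * 365.25 * 24 * 3600 = 1420092000.0 s
arg = 0.065 / (2 * sqrt(4.91e-12 * 1420092000.0))
= 0.3892
erfc(0.3892) = 0.582
C = 0.94 * 0.582 = 0.5471%

0.5471


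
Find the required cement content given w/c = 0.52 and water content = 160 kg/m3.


Cement = water / (w/c)
= 160 / 0.52
= 307.7 kg/m3

307.7


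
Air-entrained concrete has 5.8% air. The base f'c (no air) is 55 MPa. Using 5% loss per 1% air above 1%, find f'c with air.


Strength loss = (5.8 - 1) * 5 = 24.0%
f'c = 55 * (1 - 24.0/100)
= 41.8 MPa

41.8


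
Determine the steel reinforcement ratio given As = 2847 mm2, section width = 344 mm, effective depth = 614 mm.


rho = As / (b * d)
= 2847 / (344 * 614)
= 0.0135

0.0135


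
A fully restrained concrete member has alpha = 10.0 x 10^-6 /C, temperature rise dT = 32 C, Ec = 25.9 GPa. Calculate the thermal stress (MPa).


sigma = alpha * dT * Ec
= 10.0e-6 * 32 * 25.9 * 1000
= 8.288 MPa

8.288


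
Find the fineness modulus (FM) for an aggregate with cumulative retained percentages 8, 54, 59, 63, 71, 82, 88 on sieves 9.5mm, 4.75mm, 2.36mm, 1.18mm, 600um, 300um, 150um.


FM = sum(cumulative % retained) / 100
= 425 / 100
= 4.25

4.25


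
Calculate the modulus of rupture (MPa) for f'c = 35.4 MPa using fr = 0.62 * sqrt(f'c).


fr = 0.62 * sqrt(35.4)
= 3.689 MPa

3.689


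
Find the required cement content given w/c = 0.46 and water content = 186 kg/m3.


Cement = water / (w/c)
= 186 / 0.46
= 404.3 kg/m3

404.3


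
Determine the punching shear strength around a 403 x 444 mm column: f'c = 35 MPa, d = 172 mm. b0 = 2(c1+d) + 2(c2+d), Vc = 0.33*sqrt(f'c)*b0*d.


b0 = 2*(403 + 172) + 2*(444 + 172) = 2382 mm
Vc = 0.33 * sqrt(35) * 2382 * 172 / 1000
= 799.87 kN

799.87


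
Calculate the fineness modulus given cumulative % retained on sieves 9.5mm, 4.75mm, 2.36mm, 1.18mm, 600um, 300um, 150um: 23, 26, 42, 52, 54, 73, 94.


FM = sum(cumulative % retained) / 100
= 364 / 100
= 3.64

3.64


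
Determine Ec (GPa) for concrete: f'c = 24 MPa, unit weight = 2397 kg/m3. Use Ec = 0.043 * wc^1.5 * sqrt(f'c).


Ec = 0.043 * 2397^1.5 * sqrt(24) / 1000
= 24.72 GPa

24.72


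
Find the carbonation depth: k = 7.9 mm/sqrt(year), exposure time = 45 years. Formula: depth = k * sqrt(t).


depth = k * sqrt(t)
= 7.9 * sqrt(45)
= 52.99 mm

52.99


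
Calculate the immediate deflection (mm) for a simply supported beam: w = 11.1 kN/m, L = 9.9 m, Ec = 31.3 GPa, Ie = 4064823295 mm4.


Convert: L = 9.9 m = 9900 mm, Ec = 31.3 GPa = 31300 MPa
delta = 5 * 11.1 * 9900^4 / (384 * 31300 * 4064823295)
= 10.91 mm

10.91


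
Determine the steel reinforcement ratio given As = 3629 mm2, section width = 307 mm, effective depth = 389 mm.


rho = As / (b * d)
= 3629 / (307 * 389)
= 0.0304

0.0304


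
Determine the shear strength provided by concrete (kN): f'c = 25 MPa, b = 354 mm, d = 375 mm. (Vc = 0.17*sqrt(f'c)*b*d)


Vc = 0.17 * sqrt(25) * 354 * 375 / 1000
= 112.84 kN

112.84


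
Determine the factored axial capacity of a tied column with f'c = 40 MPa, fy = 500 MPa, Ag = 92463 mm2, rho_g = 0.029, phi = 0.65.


Ast = rho * Ag = 0.029 * 92463 = 2681.427 mm2
phi*Pn = 0.65 * 0.80 * (0.85 * 40 * (92463 - 2681.427) + 500 * 2681.427) / 1000
= 2284.51 kN

2284.51


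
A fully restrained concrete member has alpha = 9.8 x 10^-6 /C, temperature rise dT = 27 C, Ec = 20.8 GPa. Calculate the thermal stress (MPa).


sigma = alpha * dT * Ec
= 9.8e-6 * 27 * 20.8 * 1000
= 5.504 MPa

5.504


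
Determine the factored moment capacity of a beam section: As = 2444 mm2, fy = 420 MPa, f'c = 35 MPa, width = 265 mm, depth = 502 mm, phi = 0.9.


a = As * fy / (0.85 * f'c * b)
= 2444 * 420 / (0.85 * 35 * 265)
= 130.202 mm
Mn = As * fy * (d - a/2) / 10^6
= 448.4681 kN-m
phi*Mn = 0.9 * 448.4681 = 403.62 kN-m

403.62


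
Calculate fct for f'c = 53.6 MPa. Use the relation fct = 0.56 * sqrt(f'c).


fct = 0.56 * sqrt(53.6)
= 0.56 * 7.321
= 4.1 MPa

4.1


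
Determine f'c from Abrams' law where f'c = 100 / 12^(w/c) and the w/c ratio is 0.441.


f'c = 100 / 12^0.441
= 100 / 2.992
= 33.43 MPa

33.43


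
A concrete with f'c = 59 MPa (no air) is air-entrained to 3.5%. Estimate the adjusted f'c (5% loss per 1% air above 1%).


Strength loss = (3.5 - 1) * 5 = 12.5%
f'c = 59 * (1 - 12.5/100)
= 51.62 MPa

51.62


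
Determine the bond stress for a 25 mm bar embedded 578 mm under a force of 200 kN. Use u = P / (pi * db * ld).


u = P / (pi * db * ld)
= 200 * 1000 / (pi * 25 * 578)
= 4.406 MPa

4.406


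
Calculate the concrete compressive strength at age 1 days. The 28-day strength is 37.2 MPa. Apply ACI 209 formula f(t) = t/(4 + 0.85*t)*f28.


f(1) = 1 / (4 + 0.85 * 1) * 37.2
= 1 / 4.85 * 37.2
= 7.67 MPa

7.67


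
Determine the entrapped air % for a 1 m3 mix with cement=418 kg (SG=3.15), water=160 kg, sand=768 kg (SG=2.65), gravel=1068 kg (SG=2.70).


Vol cement = 418 / (3.15 * 1000) = 0.132698 m3
Vol water = 160 / 1000 = 0.16 m3
Vol sand = 768 / (2.65 * 1000) = 0.289811 m3
Vol gravel = 1068 / (2.70 * 1000) = 0.395556 m3
Total solid + water volume = 0.978065 m3
Air = (1 - 0.978065) * 100 = 2.19%

2.19


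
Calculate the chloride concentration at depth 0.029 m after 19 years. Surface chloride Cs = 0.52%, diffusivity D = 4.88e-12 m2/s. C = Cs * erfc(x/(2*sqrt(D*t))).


t_seconds = 19 * 365.25 * 24 * 3600 = 599594400.0 s
arg = 0.029 / (2 * sqrt(4.88e-12 * 599594400.0))
= 0.2681
erfc(0.2681) = 0.7046
C = 0.52 * 0.7046 = 0.3664%

0.3664


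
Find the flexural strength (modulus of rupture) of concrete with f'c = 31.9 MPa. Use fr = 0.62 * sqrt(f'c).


fr = 0.62 * sqrt(31.9)
= 3.502 MPa

3.502


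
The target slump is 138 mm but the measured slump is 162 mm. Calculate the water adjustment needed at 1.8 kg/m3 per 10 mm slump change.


Difference = 138 - 162 = -24 mm
Water adjustment = -24 * 1.8 / 10 = -4.3 kg/m3

-4.3


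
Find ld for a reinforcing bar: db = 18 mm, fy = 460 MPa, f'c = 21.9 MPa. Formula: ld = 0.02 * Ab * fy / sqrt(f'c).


Ab = pi * 18^2 / 4 = 254.469 mm2
ld = 0.02 * 254.469 * 460 / sqrt(21.9)
= 500.3 mm

500.3


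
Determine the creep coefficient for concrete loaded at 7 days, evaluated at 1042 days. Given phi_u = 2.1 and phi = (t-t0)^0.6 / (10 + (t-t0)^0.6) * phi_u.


dt = 1042 - 7 = 1035
phi = 1035^0.6 / (10 + 1035^0.6) * 2.1
= 1.818

1.818


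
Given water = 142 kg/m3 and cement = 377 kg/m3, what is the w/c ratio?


w/c = water / cement
w/c = 142 / 377 = 0.377

0.377


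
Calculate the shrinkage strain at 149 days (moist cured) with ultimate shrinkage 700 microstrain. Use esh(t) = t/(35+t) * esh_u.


esh(149) = 149 / (35 + 149) * 700
= 149 / 184 * 700
= 566.8 microstrain

566.8


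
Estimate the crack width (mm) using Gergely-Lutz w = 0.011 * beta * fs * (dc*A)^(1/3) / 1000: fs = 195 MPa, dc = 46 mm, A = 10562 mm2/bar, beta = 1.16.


w = 0.011 * beta * fs * (dc * A)^(1/3) / 1000
= 0.011 * 1.16 * 195 * (46 * 10562)^(1/3) / 1000
= 0.196 mm

0.196


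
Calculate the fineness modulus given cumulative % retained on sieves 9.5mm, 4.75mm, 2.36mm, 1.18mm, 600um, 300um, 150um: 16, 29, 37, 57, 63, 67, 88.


FM = sum(cumulative % retained) / 100
= 357 / 100
= 3.57

3.57


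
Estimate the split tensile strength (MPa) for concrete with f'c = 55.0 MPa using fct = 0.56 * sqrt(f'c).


fct = 0.56 * sqrt(55.0)
= 0.56 * 7.416
= 4.153 MPa

4.153


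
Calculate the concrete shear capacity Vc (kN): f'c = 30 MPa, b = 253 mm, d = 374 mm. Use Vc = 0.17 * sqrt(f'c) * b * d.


Vc = 0.17 * sqrt(30) * 253 * 374 / 1000
= 88.11 kN

88.11


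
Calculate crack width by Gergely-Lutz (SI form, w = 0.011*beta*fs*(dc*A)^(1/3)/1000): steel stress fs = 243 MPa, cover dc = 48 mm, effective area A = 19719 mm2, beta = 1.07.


w = 0.011 * beta * fs * (dc * A)^(1/3) / 1000
= 0.011 * 1.07 * 243 * (48 * 19719)^(1/3) / 1000
= 0.281 mm

0.281


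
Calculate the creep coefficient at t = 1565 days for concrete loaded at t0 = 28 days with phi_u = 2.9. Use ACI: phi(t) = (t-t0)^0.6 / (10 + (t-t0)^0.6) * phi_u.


dt = 1565 - 28 = 1537
phi = 1537^0.6 / (10 + 1537^0.6) * 2.9
= 2.584

2.584


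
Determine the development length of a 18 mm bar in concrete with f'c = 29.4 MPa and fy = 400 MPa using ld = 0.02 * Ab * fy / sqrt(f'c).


Ab = pi * 18^2 / 4 = 254.469 mm2
ld = 0.02 * 254.469 * 400 / sqrt(29.4)
= 375.4 mm

375.4


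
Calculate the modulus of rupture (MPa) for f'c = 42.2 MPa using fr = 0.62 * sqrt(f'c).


fr = 0.62 * sqrt(42.2)
= 4.028 MPa

4.028


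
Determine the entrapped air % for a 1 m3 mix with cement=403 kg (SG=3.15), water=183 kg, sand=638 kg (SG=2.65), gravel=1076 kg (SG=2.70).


Vol cement = 403 / (3.15 * 1000) = 0.127937 m3
Vol water = 183 / 1000 = 0.183 m3
Vol sand = 638 / (2.65 * 1000) = 0.240755 m3
Vol gravel = 1076 / (2.70 * 1000) = 0.398519 m3
Total solid + water volume = 0.95021 m3
Air = (1 - 0.95021) * 100 = 4.98%

4.98


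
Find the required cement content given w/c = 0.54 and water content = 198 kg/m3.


Cement = water / (w/c)
= 198 / 0.54
= 366.7 kg/m3

366.7


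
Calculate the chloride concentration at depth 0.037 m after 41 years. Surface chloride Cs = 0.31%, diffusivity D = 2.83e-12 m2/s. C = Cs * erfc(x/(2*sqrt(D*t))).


t_seconds = 41 * 365.25 * 24 * 3600 = 1293861600.0 s
arg = 0.037 / (2 * sqrt(2.83e-12 * 1293861600.0))
= 0.3057
erfc(0.3057) = 0.6655
C = 0.31 * 0.6655 = 0.2063%

0.2063


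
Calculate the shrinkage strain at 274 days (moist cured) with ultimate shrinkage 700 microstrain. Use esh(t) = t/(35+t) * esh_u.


esh(274) = 274 / (35 + 274) * 700
= 274 / 309 * 700
= 620.7 microstrain

620.7


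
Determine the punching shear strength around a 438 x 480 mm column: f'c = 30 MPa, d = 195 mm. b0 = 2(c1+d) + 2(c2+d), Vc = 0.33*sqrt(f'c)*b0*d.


b0 = 2*(438 + 195) + 2*(480 + 195) = 2616 mm
Vc = 0.33 * sqrt(30) * 2616 * 195 / 1000
= 922.03 kN

922.03


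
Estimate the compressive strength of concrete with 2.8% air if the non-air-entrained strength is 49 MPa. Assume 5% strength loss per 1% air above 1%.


Strength loss = (2.8 - 1) * 5 = 9.0%
f'c = 49 * (1 - 9.0/100)
= 44.59 MPa

44.59


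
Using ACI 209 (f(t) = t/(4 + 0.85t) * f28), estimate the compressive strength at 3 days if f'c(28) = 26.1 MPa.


f(3) = 3 / (4 + 0.85 * 3) * 26.1
= 3 / 6.55 * 26.1
= 11.95 MPa

11.95


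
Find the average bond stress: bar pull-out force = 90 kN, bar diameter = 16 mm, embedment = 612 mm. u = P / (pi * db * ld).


u = P / (pi * db * ld)
= 90 * 1000 / (pi * 16 * 612)
= 2.926 MPa

2.926


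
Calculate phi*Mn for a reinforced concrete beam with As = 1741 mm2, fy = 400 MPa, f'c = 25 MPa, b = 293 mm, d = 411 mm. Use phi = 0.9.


a = As * fy / (0.85 * f'c * b)
= 1741 * 400 / (0.85 * 25 * 293)
= 111.849 mm
Mn = As * fy * (d - a/2) / 10^6
= 247.2746 kN-m
phi*Mn = 0.9 * 247.2746 = 222.55 kN-m

222.55


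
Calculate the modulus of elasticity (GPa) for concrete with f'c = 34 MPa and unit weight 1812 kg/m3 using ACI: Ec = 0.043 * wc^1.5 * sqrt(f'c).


Ec = 0.043 * 1812^1.5 * sqrt(34) / 1000
= 19.34 GPa

19.34


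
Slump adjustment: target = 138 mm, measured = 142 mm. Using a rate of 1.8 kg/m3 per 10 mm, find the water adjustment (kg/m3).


Difference = 138 - 142 = -4 mm
Water adjustment = -4 * 1.8 / 10 = -0.7 kg/m3

-0.7


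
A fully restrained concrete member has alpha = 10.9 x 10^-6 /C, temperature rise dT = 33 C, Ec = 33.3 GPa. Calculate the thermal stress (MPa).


sigma = alpha * dT * Ec
= 10.9e-6 * 33 * 33.3 * 1000
= 11.978 MPa

11.978


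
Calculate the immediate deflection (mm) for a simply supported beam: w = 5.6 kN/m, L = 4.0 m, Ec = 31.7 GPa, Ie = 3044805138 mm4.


Convert: L = 4.0 m = 4000 mm, Ec = 31.7 GPa = 31700 MPa
delta = 5 * 5.6 * 4000^4 / (384 * 31700 * 3044805138)
= 0.19 mm

0.19


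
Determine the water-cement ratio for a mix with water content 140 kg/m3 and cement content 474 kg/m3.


w/c = water / cement
w/c = 140 / 474 = 0.295

0.295


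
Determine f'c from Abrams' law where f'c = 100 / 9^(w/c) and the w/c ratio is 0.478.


f'c = 100 / 9^0.478
= 100 / 2.858
= 34.98 MPa

34.98


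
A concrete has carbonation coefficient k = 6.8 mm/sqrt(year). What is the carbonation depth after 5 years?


depth = k * sqrt(t)
= 6.8 * sqrt(5)
= 15.21 mm

15.21


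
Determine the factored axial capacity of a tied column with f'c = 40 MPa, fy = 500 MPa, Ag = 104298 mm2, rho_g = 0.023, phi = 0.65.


Ast = rho * Ag = 0.023 * 104298 = 2398.854 mm2
phi*Pn = 0.65 * 0.80 * (0.85 * 40 * (104298 - 2398.854) + 500 * 2398.854) / 1000
= 2425.28 kN

2425.28


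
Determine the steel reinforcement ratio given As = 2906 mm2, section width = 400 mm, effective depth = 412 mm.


rho = As / (b * d)
= 2906 / (400 * 412)
= 0.0176

0.0176


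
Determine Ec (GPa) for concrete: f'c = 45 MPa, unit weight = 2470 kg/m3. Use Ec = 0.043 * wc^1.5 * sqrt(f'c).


Ec = 0.043 * 2470^1.5 * sqrt(45) / 1000
= 35.41 GPa

35.41


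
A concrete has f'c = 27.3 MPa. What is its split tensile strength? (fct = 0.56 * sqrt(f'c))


fct = 0.56 * sqrt(27.3)
= 0.56 * 5.225
= 2.926 MPa

2.926


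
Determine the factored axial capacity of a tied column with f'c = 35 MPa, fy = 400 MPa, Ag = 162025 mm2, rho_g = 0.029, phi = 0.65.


Ast = rho * Ag = 0.029 * 162025 = 4698.725 mm2
phi*Pn = 0.65 * 0.80 * (0.85 * 35 * (162025 - 4698.725) + 400 * 4698.725) / 1000
= 3411.17 kN

3411.17


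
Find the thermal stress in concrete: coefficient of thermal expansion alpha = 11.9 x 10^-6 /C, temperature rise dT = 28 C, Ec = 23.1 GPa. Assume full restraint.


sigma = alpha * dT * Ec
= 11.9e-6 * 28 * 23.1 * 1000
= 7.697 MPa

7.697


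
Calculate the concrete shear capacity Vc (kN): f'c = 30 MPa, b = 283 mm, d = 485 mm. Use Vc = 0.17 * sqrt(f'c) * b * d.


Vc = 0.17 * sqrt(30) * 283 * 485 / 1000
= 127.8 kN

127.8


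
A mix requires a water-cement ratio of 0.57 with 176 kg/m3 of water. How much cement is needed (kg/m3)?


Cement = water / (w/c)
= 176 / 0.57
= 308.8 kg/m3

308.8


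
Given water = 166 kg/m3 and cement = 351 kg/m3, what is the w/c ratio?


w/c = water / cement
w/c = 166 / 351 = 0.473

0.473


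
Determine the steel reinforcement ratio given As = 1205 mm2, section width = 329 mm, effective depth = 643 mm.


rho = As / (b * d)
= 1205 / (329 * 643)
= 0.0057

0.0057


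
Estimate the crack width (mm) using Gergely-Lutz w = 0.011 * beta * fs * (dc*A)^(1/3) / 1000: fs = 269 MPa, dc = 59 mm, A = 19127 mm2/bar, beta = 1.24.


w = 0.011 * beta * fs * (dc * A)^(1/3) / 1000
= 0.011 * 1.24 * 269 * (59 * 19127)^(1/3) / 1000
= 0.382 mm

0.382


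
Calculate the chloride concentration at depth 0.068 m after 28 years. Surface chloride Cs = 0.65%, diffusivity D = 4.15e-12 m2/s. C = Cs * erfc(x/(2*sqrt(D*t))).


t_seconds = 28 * 365.25 * 24 * 3600 = 883612800.0 s
arg = 0.068 / (2 * sqrt(4.15e-12 * 883612800.0))
= 0.5615
erfc(0.5615) = 0.4272
C = 0.65 * 0.4272 = 0.2777%

0.2777


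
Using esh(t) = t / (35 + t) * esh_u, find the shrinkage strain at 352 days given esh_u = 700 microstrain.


esh(352) = 352 / (35 + 352) * 700
= 352 / 387 * 700
= 636.7 microstrain

636.7


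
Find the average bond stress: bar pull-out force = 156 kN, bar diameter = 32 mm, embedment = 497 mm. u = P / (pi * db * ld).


u = P / (pi * db * ld)
= 156 * 1000 / (pi * 32 * 497)
= 3.122 MPa

3.122


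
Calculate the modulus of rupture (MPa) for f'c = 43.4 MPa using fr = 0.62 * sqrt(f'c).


fr = 0.62 * sqrt(43.4)
= 4.084 MPa

4.084


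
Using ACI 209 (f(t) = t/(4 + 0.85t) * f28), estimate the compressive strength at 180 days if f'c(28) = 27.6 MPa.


f(180) = 180 / (4 + 0.85 * 180) * 27.6
= 180 / 157.0 * 27.6
= 31.64 MPa

31.64


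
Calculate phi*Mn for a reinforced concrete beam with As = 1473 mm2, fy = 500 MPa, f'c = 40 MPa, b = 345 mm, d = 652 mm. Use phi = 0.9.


a = As * fy / (0.85 * f'c * b)
= 1473 * 500 / (0.85 * 40 * 345)
= 62.7877 mm
Mn = As * fy * (d - a/2) / 10^6
= 457.0764 kN-m
phi*Mn = 0.9 * 457.0764 = 411.37 kN-m

411.37


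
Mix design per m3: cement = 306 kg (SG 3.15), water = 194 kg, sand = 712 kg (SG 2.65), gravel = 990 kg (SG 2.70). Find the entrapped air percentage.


Vol cement = 306 / (3.15 * 1000) = 0.097143 m3
Vol water = 194 / 1000 = 0.194 m3
Vol sand = 712 / (2.65 * 1000) = 0.268679 m3
Vol gravel = 990 / (2.70 * 1000) = 0.366667 m3
Total solid + water volume = 0.926489 m3
Air = (1 - 0.926489) * 100 = 7.35%

7.35


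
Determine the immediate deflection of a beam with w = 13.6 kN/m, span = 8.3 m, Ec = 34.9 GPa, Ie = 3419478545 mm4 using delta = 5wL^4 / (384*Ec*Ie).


Convert: L = 8.3 m = 8300 mm, Ec = 34.9 GPa = 34900 MPa
delta = 5 * 13.6 * 8300^4 / (384 * 34900 * 3419478545)
= 7.04 mm

7.04


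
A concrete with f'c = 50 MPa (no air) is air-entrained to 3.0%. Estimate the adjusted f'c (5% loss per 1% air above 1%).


Strength loss = (3.0 - 1) * 5 = 10.0%
f'c = 50 * (1 - 10.0/100)
= 45.0 MPa

45.0


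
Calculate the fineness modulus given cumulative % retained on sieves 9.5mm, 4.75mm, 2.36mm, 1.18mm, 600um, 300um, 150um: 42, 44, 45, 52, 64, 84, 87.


FM = sum(cumulative % retained) / 100
= 418 / 100
= 4.18

4.18


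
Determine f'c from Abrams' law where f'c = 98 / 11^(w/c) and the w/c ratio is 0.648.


f'c = 98 / 11^0.648
= 98 / 4.73
= 20.72 MPa

20.72


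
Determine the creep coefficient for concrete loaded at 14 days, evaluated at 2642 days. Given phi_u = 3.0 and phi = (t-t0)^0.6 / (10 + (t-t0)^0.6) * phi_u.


dt = 2642 - 14 = 2628
phi = 2628^0.6 / (10 + 2628^0.6) * 3.0
= 2.755

2.755


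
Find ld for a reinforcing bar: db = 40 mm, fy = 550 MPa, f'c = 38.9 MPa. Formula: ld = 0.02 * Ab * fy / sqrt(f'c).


Ab = pi * 40^2 / 4 = 1256.637 mm2
ld = 0.02 * 1256.637 * 550 / sqrt(38.9)
= 2216.3 mm

2216.3


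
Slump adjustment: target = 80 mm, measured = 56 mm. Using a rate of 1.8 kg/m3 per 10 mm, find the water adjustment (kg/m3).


Difference = 80 - 56 = 24 mm
Water adjustment = 24 * 1.8 / 10 = 4.3 kg/m3

4.3


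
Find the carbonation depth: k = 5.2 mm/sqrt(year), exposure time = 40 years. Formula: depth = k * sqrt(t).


depth = k * sqrt(t)
= 5.2 * sqrt(40)
= 32.89 mm

32.89


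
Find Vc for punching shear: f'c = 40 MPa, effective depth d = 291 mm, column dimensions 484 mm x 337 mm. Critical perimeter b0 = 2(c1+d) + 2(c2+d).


b0 = 2*(484 + 291) + 2*(337 + 291) = 2806 mm
Vc = 0.33 * sqrt(40) * 2806 * 291 / 1000
= 1704.22 kN

1704.22


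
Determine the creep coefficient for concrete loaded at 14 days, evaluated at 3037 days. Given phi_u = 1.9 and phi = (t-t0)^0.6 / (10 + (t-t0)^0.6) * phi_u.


dt = 3037 - 14 = 3023
phi = 3023^0.6 / (10 + 3023^0.6) * 1.9
= 1.757

1.757


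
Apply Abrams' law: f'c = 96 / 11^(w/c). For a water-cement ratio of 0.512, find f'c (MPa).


f'c = 96 / 11^0.512
= 96 / 3.413
= 28.12 MPa

28.12


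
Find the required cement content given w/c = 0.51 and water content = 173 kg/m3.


Cement = water / (w/c)
= 173 / 0.51
= 339.2 kg/m3

339.2


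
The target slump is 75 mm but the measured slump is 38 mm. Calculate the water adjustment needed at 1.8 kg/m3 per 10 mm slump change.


Difference = 75 - 38 = 37 mm
Water adjustment = 37 * 1.8 / 10 = 6.7 kg/m3

6.7


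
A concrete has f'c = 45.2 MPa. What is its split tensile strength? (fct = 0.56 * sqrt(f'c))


fct = 0.56 * sqrt(45.2)
= 0.56 * 6.723
= 3.765 MPa

3.765


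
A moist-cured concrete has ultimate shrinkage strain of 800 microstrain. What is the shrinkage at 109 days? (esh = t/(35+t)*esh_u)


esh(109) = 109 / (35 + 109) * 800
= 109 / 144 * 800
= 605.6 microstrain

605.6


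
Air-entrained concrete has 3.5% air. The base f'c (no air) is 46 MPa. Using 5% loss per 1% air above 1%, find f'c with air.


Strength loss = (3.5 - 1) * 5 = 12.5%
f'c = 46 * (1 - 12.5/100)
= 40.25 MPa

40.25


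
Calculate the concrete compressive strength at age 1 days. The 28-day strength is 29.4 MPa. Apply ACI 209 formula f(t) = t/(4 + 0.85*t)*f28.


f(1) = 1 / (4 + 0.85 * 1) * 29.4
= 1 / 4.85 * 29.4
= 6.06 MPa

6.06


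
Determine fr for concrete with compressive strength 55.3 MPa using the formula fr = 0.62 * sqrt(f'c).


fr = 0.62 * sqrt(55.3)
= 4.611 MPa

4.611


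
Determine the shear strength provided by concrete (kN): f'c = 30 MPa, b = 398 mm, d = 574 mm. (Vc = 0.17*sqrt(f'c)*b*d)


Vc = 0.17 * sqrt(30) * 398 * 574 / 1000
= 212.72 kN

212.72


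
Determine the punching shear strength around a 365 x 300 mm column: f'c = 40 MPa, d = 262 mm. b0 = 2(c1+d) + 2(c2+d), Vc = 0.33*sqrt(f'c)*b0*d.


b0 = 2*(365 + 262) + 2*(300 + 262) = 2378 mm
Vc = 0.33 * sqrt(40) * 2378 * 262 / 1000
= 1300.34 kN

1300.34


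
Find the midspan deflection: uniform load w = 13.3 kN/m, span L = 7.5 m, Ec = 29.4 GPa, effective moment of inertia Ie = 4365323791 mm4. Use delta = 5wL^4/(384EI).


Convert: L = 7.5 m = 7500 mm, Ec = 29.4 GPa = 29400 MPa
delta = 5 * 13.3 * 7500^4 / (384 * 29400 * 4365323791)
= 4.27 mm

4.27


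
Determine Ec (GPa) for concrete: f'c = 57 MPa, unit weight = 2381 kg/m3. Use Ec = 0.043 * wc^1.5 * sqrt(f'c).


Ec = 0.043 * 2381^1.5 * sqrt(57) / 1000
= 37.72 GPa

37.72


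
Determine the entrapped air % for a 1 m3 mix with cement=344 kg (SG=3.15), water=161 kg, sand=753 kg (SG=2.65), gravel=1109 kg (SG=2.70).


Vol cement = 344 / (3.15 * 1000) = 0.109206 m3
Vol water = 161 / 1000 = 0.161 m3
Vol sand = 753 / (2.65 * 1000) = 0.284151 m3
Vol gravel = 1109 / (2.70 * 1000) = 0.410741 m3
Total solid + water volume = 0.965098 m3
Air = (1 - 0.965098) * 100 = 3.49%

3.49


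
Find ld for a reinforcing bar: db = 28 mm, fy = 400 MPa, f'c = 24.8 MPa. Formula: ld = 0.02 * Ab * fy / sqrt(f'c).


Ab = pi * 28^2 / 4 = 615.752 mm2
ld = 0.02 * 615.752 * 400 / sqrt(24.8)
= 989.2 mm

989.2


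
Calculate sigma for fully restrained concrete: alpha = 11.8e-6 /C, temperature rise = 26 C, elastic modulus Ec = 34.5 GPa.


sigma = alpha * dT * Ec
= 11.8e-6 * 26 * 34.5 * 1000
= 10.585 MPa

10.585


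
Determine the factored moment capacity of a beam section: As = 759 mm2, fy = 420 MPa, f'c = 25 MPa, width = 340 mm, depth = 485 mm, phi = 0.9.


a = As * fy / (0.85 * f'c * b)
= 759 * 420 / (0.85 * 25 * 340)
= 44.1218 mm
Mn = As * fy * (d - a/2) / 10^6
= 147.5757 kN-m
phi*Mn = 0.9 * 147.5757 = 132.82 kN-m

132.82


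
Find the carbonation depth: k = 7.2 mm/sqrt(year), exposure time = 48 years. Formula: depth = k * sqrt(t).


depth = k * sqrt(t)
= 7.2 * sqrt(48)
= 49.88 mm

49.88


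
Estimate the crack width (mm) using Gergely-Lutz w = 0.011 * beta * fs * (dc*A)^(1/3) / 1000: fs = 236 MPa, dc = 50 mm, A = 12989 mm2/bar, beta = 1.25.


w = 0.011 * beta * fs * (dc * A)^(1/3) / 1000
= 0.011 * 1.25 * 236 * (50 * 12989)^(1/3) / 1000
= 0.281 mm

0.281


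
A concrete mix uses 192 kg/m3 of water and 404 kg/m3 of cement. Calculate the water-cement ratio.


w/c = water / cement
w/c = 192 / 404 = 0.475

0.475


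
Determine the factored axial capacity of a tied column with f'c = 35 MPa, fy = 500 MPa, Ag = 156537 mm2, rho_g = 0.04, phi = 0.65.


Ast = rho * Ag = 0.04 * 156537 = 6261.48 mm2
phi*Pn = 0.65 * 0.80 * (0.85 * 35 * (156537 - 6261.48) + 500 * 6261.48) / 1000
= 3952.75 kN

3952.75
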